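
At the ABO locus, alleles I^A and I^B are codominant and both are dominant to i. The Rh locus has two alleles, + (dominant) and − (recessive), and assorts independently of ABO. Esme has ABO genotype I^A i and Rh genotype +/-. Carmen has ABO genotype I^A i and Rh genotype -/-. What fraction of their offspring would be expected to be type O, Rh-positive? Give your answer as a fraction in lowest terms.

ABO cross I^A i × I^A i → offspring phenotypes: 1/4 O, 3/4 A.
Rh cross +/- × -/- → 1/2 Rh+, 1/2 Rh-.
Independent loci: P(type O, Rh-positive) = 1/4 × 1/2 = 1/8.

1/8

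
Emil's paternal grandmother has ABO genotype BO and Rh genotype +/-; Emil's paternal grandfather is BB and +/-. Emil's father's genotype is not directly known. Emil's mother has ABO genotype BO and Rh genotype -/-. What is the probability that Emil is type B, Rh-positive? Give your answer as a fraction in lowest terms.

7/16

Emil's father's ABO genotype from BO × BB: 1/2 BB, 1/2 BO.
Crossing each possibility with the mother BO and summing P(type B): 1/2·1 + 1/2·3/4 = 7/8.
Similarly for Rh via the father's Rh distribution: P(Rh+) = 1/2.
Independent loci: 7/8 × 1/2 = 7/16.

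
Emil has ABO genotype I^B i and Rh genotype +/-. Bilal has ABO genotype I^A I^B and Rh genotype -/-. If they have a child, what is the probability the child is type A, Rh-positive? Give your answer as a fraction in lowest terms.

ABO cross I^B i × I^A I^B → offspring phenotypes: 1/4 A, 1/2 B, 1/4 AB.
Rh cross +/- × -/- → 1/2 Rh+, 1/2 Rh-.
Independent loci: P(type A, Rh-positive) = 1/4 × 1/2 = 1/8.

1/8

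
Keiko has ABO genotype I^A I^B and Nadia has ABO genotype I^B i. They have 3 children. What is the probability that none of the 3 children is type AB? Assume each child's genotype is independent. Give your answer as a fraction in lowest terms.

ABO cross I^A I^B × I^B i → 1/4 A, 1/2 B, 1/4 AB.
So P(type AB) = 1/4 per child.
P(not type AB) = 3/4 for one child; (3/4)^3 = 27/64.

27/64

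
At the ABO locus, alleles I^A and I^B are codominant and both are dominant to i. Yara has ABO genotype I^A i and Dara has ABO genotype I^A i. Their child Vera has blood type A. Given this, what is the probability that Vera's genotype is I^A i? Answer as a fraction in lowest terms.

Cross I^A i × I^A i → 1/4 I^A I^A, 1/2 I^A i, 1/4 i i.
Type-A genotypes among offspring: I^A I^A (1/4), I^A i (1/2); total 3/4.
P(I^A i | type A) = (1/2) / (3/4) = 2/3.

2/3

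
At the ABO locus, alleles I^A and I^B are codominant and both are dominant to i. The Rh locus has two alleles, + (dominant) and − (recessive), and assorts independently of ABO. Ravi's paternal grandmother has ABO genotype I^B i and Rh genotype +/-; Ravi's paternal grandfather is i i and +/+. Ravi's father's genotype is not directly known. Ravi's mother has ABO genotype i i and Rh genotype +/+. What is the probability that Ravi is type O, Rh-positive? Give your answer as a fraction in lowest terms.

3/4

Ravi's father's ABO genotype from I^B i × i i: 1/2 I^B i, 1/2 i i.
Crossing each possibility with the mother i i and summing P(type O): 1/2·1/2 + 1/2·1 = 3/4.
Similarly for Rh via the father's Rh distribution: P(Rh+) = 1.
Independent loci: 3/4 × 1 = 3/4.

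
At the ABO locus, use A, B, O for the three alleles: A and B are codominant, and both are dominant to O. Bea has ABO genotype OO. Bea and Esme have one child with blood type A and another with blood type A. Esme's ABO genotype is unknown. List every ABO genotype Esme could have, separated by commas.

For each candidate genotype of Esme, check whether crossing it with OO can produce every observed child phenotype.
  AA → possible child types {A} ✓
  AB → possible child types {A, B} ✓
  AO → possible child types {O, A} ✓
  BB → possible child types {B} ✗
  BO → possible child types {O, B} ✗
  OO → possible child types {O} ✗

AA, AB, AO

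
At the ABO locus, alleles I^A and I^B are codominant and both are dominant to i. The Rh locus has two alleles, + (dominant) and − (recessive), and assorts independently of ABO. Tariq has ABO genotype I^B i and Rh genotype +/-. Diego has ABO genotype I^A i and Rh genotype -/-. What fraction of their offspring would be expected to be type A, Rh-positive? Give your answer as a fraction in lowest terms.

1/8

ABO cross I^B i × I^A i → offspring phenotypes: 1/4 O, 1/4 A, 1/4 B, 1/4 AB.
Rh cross +/- × -/- → 1/2 Rh+, 1/2 Rh-.
Independent loci: P(type A, Rh-positive) = 1/4 × 1/2 = 1/8.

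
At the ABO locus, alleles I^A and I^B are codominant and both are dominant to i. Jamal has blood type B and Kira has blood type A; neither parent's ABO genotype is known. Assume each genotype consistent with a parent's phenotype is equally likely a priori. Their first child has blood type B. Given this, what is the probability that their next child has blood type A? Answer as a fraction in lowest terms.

1/12

Possible genotypes: Jamal ∈ {I^B I^B, I^B i}; Kira ∈ {I^A I^A, I^A i}.
Weight each parental genotype pair by prior × P(type-B child):
  I^B I^B × I^A i: posterior weight 2/3; P(next child type A) = 0.
  I^B i × I^A i: posterior weight 1/3; P(next child type A) = 1/4.
Weighted sum = 1/12.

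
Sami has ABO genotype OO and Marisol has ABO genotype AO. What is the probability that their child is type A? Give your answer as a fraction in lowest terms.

1/2

ABO cross OO × AO → offspring phenotypes: 1/2 O, 1/2 A.
So P(type A) = 1/2.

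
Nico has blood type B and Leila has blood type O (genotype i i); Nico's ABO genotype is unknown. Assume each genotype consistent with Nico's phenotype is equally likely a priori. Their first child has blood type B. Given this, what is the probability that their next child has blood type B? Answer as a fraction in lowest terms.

5/6

Possible genotypes: Nico ∈ {I^B I^B, I^B i}; Leila ∈ {i i}.
Weight each parental genotype pair by prior × P(type-B child):
  I^B I^B × i i: posterior weight 2/3; P(next child type B) = 1.
  I^B i × i i: posterior weight 1/3; P(next child type B) = 1/2.
Weighted sum = 5/6.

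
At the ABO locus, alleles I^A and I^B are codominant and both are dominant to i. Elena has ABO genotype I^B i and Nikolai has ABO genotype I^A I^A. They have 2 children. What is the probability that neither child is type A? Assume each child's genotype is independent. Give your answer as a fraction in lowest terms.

ABO cross I^B i × I^A I^A → 1/2 A, 1/2 AB.
So P(type A) = 1/2 per child.
P(not type A) = 1/2 for one child; (1/2)^2 = 1/4.

1/4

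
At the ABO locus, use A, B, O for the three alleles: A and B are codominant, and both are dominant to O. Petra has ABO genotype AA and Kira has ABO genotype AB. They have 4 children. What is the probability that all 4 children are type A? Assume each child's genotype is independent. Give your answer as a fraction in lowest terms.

1/16

ABO cross AA × AB → 1/2 A, 1/2 AB.
So P(type A) = 1/2 per child.
All 4 independent: (1/2)^4 = 1/16.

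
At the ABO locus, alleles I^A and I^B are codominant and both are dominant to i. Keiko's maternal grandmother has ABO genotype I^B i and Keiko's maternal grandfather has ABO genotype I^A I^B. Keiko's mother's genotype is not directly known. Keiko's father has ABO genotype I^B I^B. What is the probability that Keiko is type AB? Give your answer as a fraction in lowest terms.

1/4

Keiko's mother's ABO genotype from I^B i × I^A I^B: 1/4 I^A I^B, 1/4 I^A i, 1/4 I^B I^B, 1/4 I^B i.
Crossing each possibility with the father I^B I^B and summing P(type AB): 1/4·1/2 + 1/4·1/2 + 1/4·0 + 1/4·0 = 1/4.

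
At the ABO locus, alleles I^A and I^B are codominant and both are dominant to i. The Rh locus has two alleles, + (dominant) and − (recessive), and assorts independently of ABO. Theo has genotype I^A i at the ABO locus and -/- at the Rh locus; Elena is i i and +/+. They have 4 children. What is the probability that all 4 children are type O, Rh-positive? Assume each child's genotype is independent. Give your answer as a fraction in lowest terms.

1/16

ABO cross I^A i × i i → 1/2 O, 1/2 A.
Rh cross -/- × +/+ → 1 Rh+; so P(type O, Rh-positive) = 1/2 × 1 = 1/2 per child.
All 4 independent: (1/2)^4 = 1/16.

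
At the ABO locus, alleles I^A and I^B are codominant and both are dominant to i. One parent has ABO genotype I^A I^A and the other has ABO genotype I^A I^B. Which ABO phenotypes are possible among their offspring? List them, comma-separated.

Gametes from I^A I^A × I^A I^B give offspring ABO genotypes I^A I^A, I^A I^B, i.e. phenotypes A, AB.

A, AB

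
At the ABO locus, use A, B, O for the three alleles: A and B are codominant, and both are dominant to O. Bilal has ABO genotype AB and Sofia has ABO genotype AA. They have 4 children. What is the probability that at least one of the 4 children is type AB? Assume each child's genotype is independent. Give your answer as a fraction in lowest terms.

ABO cross AB × AA → 1/2 A, 1/2 AB.
So P(type AB) = 1/2 per child.
P(none) = (1/2)^4 = 1/16; P(at least one) = 1 − 1/16 = 15/16.

15/16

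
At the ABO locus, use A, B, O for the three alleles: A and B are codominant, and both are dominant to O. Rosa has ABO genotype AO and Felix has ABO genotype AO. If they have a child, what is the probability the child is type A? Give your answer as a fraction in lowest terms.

3/4

ABO cross AO × AO → offspring phenotypes: 1/4 O, 3/4 A.
So P(type A) = 3/4.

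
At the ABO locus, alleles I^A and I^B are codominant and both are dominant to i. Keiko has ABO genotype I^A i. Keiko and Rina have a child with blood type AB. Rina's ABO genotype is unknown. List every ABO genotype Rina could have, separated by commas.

For each candidate genotype of Rina, check whether crossing it with I^A i can produce every observed child phenotype.
  I^A I^A → possible child types {A} ✗
  I^A I^B → possible child types {A, B, AB} ✓
  I^A i → possible child types {O, A} ✗
  I^B I^B → possible child types {B, AB} ✓
  I^B i → possible child types {O, A, B, AB} ✓
  i i → possible child types {O, A} ✗

I^A I^B, I^B I^B, I^B i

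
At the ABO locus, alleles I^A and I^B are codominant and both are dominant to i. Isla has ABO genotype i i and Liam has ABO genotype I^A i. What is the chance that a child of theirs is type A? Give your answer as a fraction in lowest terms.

1/2

ABO cross i i × I^A i → offspring phenotypes: 1/2 O, 1/2 A.
So P(type A) = 1/2.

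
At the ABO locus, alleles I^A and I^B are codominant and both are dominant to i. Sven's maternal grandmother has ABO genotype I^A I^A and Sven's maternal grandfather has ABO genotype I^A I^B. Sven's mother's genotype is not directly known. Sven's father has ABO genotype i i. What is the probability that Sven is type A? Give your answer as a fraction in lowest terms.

Sven's mother's ABO genotype from I^A I^A × I^A I^B: 1/2 I^A I^A, 1/2 I^A I^B.
Crossing each possibility with the father i i and summing P(type A): 1/2·1 + 1/2·1/2 = 3/4.

3/4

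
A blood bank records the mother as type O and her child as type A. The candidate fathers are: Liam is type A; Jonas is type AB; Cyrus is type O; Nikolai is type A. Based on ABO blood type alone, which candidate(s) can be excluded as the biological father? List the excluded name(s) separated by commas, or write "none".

A candidate is excluded only if no genotype consistent with his phenotype could produce a type A child with a type O mother.
Cyrus (type O): no genotype consistent with that phenotype can produce a type-A child with a type-O mother.

Cyrus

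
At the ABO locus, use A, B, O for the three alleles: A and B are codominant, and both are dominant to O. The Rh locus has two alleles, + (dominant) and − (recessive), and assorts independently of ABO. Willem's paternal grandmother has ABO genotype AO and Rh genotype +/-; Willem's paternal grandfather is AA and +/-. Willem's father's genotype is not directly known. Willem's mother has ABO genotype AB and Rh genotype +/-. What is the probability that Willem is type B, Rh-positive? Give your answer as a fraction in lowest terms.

3/32

Willem's father's ABO genotype from AO × AA: 1/2 AA, 1/2 AO.
Crossing each possibility with the mother AB and summing P(type B): 1/2·0 + 1/2·1/4 = 1/8.
Similarly for Rh via the father's Rh distribution: P(Rh+) = 3/4.
Independent loci: 1/8 × 3/4 = 3/32.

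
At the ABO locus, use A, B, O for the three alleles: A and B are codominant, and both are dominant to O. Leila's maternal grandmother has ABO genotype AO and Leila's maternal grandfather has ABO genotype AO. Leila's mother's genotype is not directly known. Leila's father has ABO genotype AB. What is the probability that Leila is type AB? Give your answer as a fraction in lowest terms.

Leila's mother's ABO genotype from AO × AO: 1/4 AA, 1/2 AO, 1/4 OO.
Crossing each possibility with the father AB and summing P(type AB): 1/4·1/2 + 1/2·1/4 + 1/4·0 = 1/4.

1/4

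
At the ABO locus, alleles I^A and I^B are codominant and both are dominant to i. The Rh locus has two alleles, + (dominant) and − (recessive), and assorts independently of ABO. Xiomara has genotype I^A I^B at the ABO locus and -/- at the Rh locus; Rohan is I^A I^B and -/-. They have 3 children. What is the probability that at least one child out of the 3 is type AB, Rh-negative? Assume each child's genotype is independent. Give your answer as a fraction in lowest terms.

ABO cross I^A I^B × I^A I^B → 1/4 A, 1/4 B, 1/2 AB.
Rh cross -/- × -/- → 1 Rh-; so P(type AB, Rh-negative) = 1/2 × 1 = 1/2 per child.
P(none) = (1/2)^3 = 1/8; P(at least one) = 1 − 1/8 = 7/8.

7/8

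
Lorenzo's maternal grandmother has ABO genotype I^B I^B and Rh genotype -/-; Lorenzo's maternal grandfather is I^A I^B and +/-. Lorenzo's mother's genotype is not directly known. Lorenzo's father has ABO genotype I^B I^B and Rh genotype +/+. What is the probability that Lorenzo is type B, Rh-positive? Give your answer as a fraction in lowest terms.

Lorenzo's mother's ABO genotype from I^B I^B × I^A I^B: 1/2 I^A I^B, 1/2 I^B I^B.
Crossing each possibility with the father I^B I^B and summing P(type B): 1/2·1/2 + 1/2·1 = 3/4.
Similarly for Rh via the mother's Rh distribution: P(Rh+) = 1.
Independent loci: 3/4 × 1 = 3/4.

3/4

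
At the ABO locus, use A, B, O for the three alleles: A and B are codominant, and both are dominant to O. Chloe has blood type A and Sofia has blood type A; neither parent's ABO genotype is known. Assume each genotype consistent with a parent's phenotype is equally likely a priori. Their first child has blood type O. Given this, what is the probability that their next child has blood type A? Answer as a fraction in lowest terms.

3/4

Possible genotypes: Chloe ∈ {AA, AO}; Sofia ∈ {AA, AO}.
Weight each parental genotype pair by prior × P(type-O child):
  AO × AO: posterior weight 1; P(next child type A) = 3/4.
Weighted sum = 3/4.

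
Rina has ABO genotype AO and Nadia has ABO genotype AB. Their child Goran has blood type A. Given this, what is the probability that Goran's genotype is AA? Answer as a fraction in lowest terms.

1/2

Cross AO × AB → 1/4 AA, 1/4 AB, 1/4 AO, 1/4 BO.
Type-A genotypes among offspring: AA (1/4), AO (1/4); total 1/2.
P(AA | type A) = (1/4) / (1/2) = 1/2.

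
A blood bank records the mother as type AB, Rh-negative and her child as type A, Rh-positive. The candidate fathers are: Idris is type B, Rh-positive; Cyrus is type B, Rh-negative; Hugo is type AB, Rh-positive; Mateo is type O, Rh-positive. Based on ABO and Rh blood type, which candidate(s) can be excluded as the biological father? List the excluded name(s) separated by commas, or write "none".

A candidate is excluded only if no genotype consistent with his phenotype could produce a type A, Rh-positive child with a type AB, Rh-negative mother.
Cyrus (type B, Rh-): no genotype consistent with that phenotype can produce a type-A Rh+ child with a type-AB mother.

Cyrus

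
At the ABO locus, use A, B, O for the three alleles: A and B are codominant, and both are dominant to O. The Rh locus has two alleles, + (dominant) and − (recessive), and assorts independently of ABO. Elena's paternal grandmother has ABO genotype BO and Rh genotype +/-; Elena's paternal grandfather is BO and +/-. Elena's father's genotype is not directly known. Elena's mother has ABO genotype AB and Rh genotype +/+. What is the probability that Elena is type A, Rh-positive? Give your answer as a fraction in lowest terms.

1/4

Elena's father's ABO genotype from BO × BO: 1/4 BB, 1/2 BO, 1/4 OO.
Crossing each possibility with the mother AB and summing P(type A): 1/4·0 + 1/2·1/4 + 1/4·1/2 = 1/4.
Similarly for Rh via the father's Rh distribution: P(Rh+) = 1.
Independent loci: 1/4 × 1 = 1/4.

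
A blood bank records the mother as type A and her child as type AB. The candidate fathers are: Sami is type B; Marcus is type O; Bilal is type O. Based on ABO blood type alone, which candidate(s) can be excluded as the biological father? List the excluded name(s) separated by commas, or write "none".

A candidate is excluded only if no genotype consistent with his phenotype could produce a type AB child with a type A mother.
Marcus (type O): no genotype consistent with that phenotype can produce a type-AB child with a type-A mother.
Bilal (type O): no genotype consistent with that phenotype can produce a type-AB child with a type-A mother.

Marcus, Bilal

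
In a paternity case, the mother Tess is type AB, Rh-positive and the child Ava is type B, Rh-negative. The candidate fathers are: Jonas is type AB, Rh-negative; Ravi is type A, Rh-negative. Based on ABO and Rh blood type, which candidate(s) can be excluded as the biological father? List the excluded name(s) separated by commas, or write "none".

A candidate is excluded only if no genotype consistent with his phenotype could produce a type B, Rh-negative child with a type AB, Rh-positive mother.
Every candidate has at least one consistent genotype combination, so none can be excluded.

none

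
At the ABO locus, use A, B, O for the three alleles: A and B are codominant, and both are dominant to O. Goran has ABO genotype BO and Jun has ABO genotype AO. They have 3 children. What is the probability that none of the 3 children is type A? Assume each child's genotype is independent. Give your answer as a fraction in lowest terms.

27/64

ABO cross BO × AO → 1/4 O, 1/4 A, 1/4 B, 1/4 AB.
So P(type A) = 1/4 per child.
P(not type A) = 3/4 for one child; (3/4)^3 = 27/64.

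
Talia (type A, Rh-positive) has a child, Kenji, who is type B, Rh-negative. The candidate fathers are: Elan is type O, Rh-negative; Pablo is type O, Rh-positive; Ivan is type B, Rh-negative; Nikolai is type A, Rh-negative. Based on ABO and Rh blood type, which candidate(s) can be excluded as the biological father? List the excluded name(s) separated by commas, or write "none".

Elan, Pablo, Nikolai

A candidate is excluded only if no genotype consistent with his phenotype could produce a type B, Rh-negative child with a type A, Rh-positive mother.
Elan (type O, Rh-): no genotype consistent with that phenotype can produce a type-B Rh- child with a type-A mother.
Pablo (type O, Rh+): no genotype consistent with that phenotype can produce a type-B Rh- child with a type-A mother.
Nikolai (type A, Rh-): no genotype consistent with that phenotype can produce a type-B Rh- child with a type-A mother.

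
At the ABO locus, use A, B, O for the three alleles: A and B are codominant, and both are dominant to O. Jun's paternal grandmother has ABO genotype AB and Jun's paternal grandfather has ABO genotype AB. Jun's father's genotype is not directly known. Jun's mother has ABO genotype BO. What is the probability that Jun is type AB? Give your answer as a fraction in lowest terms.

Jun's father's ABO genotype from AB × AB: 1/4 AA, 1/2 AB, 1/4 BB.
Crossing each possibility with the mother BO and summing P(type AB): 1/4·1/2 + 1/2·1/4 + 1/4·0 = 1/4.

1/4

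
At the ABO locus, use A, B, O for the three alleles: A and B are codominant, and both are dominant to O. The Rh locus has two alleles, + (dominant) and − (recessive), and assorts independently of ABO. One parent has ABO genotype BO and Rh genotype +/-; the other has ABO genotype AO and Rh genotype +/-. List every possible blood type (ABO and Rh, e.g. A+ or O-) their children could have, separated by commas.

Gametes from BO × AO give offspring ABO genotypes AB, AO, BO, OO, i.e. phenotypes O, A, B, AB.
Rh cross +/- × +/- → phenotypes Rh+, Rh-.
Combining independently: O+, O-, A+, A-, B+, B-, AB+, AB-.

O+, O-, A+, A-, B+, B-, AB+, AB-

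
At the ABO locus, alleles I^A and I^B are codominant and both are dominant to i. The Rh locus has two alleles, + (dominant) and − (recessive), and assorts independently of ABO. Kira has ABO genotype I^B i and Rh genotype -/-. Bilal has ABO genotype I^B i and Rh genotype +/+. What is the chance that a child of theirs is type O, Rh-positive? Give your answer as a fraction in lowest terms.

1/4

ABO cross I^B i × I^B i → offspring phenotypes: 1/4 O, 3/4 B.
Rh cross -/- × +/+ → 1 Rh+.
Independent loci: P(type O, Rh-positive) = 1/4 × 1 = 1/4.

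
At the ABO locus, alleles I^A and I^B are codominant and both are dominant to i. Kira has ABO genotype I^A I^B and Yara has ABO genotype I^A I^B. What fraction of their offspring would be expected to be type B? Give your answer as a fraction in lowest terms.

1/4

ABO cross I^A I^B × I^A I^B → offspring phenotypes: 1/4 A, 1/4 B, 1/2 AB.
So P(type B) = 1/4.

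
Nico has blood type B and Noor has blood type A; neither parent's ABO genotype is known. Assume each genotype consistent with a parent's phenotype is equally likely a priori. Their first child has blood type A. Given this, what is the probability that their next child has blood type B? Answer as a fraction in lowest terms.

Possible genotypes: Nico ∈ {I^B I^B, I^B i}; Noor ∈ {I^A I^A, I^A i}.
Weight each parental genotype pair by prior × P(type-A child):
  I^B i × I^A I^A: posterior weight 2/3; P(next child type B) = 0.
  I^B i × I^A i: posterior weight 1/3; P(next child type B) = 1/4.
Weighted sum = 1/12.

1/12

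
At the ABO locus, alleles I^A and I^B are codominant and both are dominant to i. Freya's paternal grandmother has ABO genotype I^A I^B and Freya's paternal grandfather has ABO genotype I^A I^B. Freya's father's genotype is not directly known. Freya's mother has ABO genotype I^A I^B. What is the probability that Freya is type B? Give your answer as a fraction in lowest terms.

Freya's father's ABO genotype from I^A I^B × I^A I^B: 1/4 I^A I^A, 1/2 I^A I^B, 1/4 I^B I^B.
Crossing each possibility with the mother I^A I^B and summing P(type B): 1/4·0 + 1/2·1/4 + 1/4·1/2 = 1/4.

1/4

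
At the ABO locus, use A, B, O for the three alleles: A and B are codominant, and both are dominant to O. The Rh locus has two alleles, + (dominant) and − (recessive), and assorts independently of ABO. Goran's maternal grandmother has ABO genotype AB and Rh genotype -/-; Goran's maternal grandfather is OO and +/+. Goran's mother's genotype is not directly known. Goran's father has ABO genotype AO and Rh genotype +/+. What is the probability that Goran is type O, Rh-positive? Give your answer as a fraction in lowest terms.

Goran's mother's ABO genotype from AB × OO: 1/2 AO, 1/2 BO.
Crossing each possibility with the father AO and summing P(type O): 1/2·1/4 + 1/2·1/4 = 1/4.
Similarly for Rh via the mother's Rh distribution: P(Rh+) = 1.
Independent loci: 1/4 × 1 = 1/4.

1/4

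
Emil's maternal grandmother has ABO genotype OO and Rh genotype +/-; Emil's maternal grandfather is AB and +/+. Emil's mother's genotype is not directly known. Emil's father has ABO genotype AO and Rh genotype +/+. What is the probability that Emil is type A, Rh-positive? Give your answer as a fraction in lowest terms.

Emil's mother's ABO genotype from OO × AB: 1/2 AO, 1/2 BO.
Crossing each possibility with the father AO and summing P(type A): 1/2·3/4 + 1/2·1/4 = 1/2.
Similarly for Rh via the mother's Rh distribution: P(Rh+) = 1.
Independent loci: 1/2 × 1 = 1/2.

1/2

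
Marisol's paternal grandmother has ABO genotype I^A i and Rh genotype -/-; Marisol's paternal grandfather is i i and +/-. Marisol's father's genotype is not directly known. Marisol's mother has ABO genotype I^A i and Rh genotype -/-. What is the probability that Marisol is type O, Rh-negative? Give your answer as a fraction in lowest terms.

9/32

Marisol's father's ABO genotype from I^A i × i i: 1/2 I^A i, 1/2 i i.
Crossing each possibility with the mother I^A i and summing P(type O): 1/2·1/4 + 1/2·1/2 = 3/8.
Similarly for Rh via the father's Rh distribution: P(Rh-) = 3/4.
Independent loci: 3/8 × 3/4 = 9/32.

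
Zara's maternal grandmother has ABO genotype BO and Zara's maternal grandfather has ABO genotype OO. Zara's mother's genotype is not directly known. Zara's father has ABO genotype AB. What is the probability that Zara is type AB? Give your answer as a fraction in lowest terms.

Zara's mother's ABO genotype from BO × OO: 1/2 BO, 1/2 OO.
Crossing each possibility with the father AB and summing P(type AB): 1/2·1/4 + 1/2·0 = 1/8.

1/8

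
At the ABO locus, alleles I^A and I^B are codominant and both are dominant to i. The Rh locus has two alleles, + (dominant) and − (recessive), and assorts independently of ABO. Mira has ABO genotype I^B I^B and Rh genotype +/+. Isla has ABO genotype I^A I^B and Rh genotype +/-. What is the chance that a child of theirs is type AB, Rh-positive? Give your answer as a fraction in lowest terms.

1/2

ABO cross I^B I^B × I^A I^B → offspring phenotypes: 1/2 B, 1/2 AB.
Rh cross +/+ × +/- → 1 Rh+.
Independent loci: P(type AB, Rh-positive) = 1/2 × 1 = 1/2.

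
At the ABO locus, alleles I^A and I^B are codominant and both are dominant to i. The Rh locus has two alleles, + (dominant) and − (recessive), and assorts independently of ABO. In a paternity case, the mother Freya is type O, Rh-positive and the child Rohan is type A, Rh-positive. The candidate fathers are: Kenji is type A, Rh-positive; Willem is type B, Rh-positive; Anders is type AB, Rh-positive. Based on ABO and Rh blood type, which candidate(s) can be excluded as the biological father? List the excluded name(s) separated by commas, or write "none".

A candidate is excluded only if no genotype consistent with his phenotype could produce a type A, Rh-positive child with a type O, Rh-positive mother.
Willem (type B, Rh+): no genotype consistent with that phenotype can produce a type-A Rh+ child with a type-O mother.

Willem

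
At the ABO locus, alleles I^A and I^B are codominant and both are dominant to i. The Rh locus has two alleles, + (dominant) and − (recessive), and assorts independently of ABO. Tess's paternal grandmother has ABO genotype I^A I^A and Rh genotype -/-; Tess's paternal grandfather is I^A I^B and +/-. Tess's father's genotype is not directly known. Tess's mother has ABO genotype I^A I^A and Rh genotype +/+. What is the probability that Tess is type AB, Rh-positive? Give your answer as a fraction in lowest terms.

1/4

Tess's father's ABO genotype from I^A I^A × I^A I^B: 1/2 I^A I^A, 1/2 I^A I^B.
Crossing each possibility with the mother I^A I^A and summing P(type AB): 1/2·0 + 1/2·1/2 = 1/4.
Similarly for Rh via the father's Rh distribution: P(Rh+) = 1.
Independent loci: 1/4 × 1 = 1/4.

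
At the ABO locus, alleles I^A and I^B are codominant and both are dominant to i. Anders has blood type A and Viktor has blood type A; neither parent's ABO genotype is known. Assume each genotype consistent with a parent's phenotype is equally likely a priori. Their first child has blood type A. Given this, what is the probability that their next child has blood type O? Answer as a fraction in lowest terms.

1/20

Possible genotypes: Anders ∈ {I^A I^A, I^A i}; Viktor ∈ {I^A I^A, I^A i}.
Weight each parental genotype pair by prior × P(type-A child):
  I^A I^A × I^A I^A: posterior weight 4/15; P(next child type O) = 0.
  I^A I^A × I^A i: posterior weight 4/15; P(next child type O) = 0.
  I^A i × I^A I^A: posterior weight 4/15; P(next child type O) = 0.
  I^A i × I^A i: posterior weight 1/5; P(next child type O) = 1/4.
Weighted sum = 1/20.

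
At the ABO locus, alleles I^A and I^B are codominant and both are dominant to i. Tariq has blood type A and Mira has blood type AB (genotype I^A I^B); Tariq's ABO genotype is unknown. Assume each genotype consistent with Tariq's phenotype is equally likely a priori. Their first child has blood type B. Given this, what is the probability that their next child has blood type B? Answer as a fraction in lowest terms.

1/4

Possible genotypes: Tariq ∈ {I^A I^A, I^A i}; Mira ∈ {I^A I^B}.
Weight each parental genotype pair by prior × P(type-B child):
  I^A i × I^A I^B: posterior weight 1; P(next child type B) = 1/4.
Weighted sum = 1/4.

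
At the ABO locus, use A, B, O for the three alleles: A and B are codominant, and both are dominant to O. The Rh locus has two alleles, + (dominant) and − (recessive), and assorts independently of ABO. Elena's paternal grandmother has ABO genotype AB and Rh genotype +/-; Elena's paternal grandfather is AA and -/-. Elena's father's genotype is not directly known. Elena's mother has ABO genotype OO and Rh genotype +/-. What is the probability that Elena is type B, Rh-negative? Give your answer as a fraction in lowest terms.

Elena's father's ABO genotype from AB × AA: 1/2 AA, 1/2 AB.
Crossing each possibility with the mother OO and summing P(type B): 1/2·0 + 1/2·1/2 = 1/4.
Similarly for Rh via the father's Rh distribution: P(Rh-) = 3/8.
Independent loci: 1/4 × 3/8 = 3/32.

3/32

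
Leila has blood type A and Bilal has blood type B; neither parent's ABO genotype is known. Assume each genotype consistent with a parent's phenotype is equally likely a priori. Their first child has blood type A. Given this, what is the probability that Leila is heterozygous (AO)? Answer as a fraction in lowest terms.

1/3

Possible genotypes: Leila ∈ {AA, AO}; Bilal ∈ {BB, BO}.
Weight each parental genotype pair by prior × P(type-A child):
  AA × BO: posterior weight 2/3.
  AO × BO: posterior weight 1/3.
Sum the posterior weight over pairs where Leila is AO: 1/3.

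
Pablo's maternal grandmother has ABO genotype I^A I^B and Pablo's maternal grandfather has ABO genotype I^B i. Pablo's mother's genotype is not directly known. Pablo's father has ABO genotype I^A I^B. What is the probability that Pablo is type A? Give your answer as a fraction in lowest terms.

Pablo's mother's ABO genotype from I^A I^B × I^B i: 1/4 I^A I^B, 1/4 I^A i, 1/4 I^B I^B, 1/4 I^B i.
Crossing each possibility with the father I^A I^B and summing P(type A): 1/4·1/4 + 1/4·1/2 + 1/4·0 + 1/4·1/4 = 1/4.

1/4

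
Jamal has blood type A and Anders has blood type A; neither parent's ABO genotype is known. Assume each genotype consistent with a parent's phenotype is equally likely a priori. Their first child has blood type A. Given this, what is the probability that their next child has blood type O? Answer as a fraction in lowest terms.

1/20

Possible genotypes: Jamal ∈ {AA, AO}; Anders ∈ {AA, AO}.
Weight each parental genotype pair by prior × P(type-A child):
  AA × AA: posterior weight 4/15; P(next child type O) = 0.
  AA × AO: posterior weight 4/15; P(next child type O) = 0.
  AO × AA: posterior weight 4/15; P(next child type O) = 0.
  AO × AO: posterior weight 1/5; P(next child type O) = 1/4.
Weighted sum = 1/20.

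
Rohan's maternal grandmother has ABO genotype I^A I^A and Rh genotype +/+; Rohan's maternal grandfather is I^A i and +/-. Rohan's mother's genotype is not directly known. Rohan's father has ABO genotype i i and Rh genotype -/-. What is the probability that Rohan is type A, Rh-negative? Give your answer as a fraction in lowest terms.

Rohan's mother's ABO genotype from I^A I^A × I^A i: 1/2 I^A I^A, 1/2 I^A i.
Crossing each possibility with the father i i and summing P(type A): 1/2·1 + 1/2·1/2 = 3/4.
Similarly for Rh via the mother's Rh distribution: P(Rh-) = 1/4.
Independent loci: 3/4 × 1/4 = 3/16.

3/16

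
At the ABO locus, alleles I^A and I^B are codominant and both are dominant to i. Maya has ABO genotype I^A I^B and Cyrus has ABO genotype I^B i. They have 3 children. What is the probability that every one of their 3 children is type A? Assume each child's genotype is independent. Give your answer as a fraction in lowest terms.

ABO cross I^A I^B × I^B i → 1/4 A, 1/2 B, 1/4 AB.
So P(type A) = 1/4 per child.
All 3 independent: (1/4)^3 = 1/64.

1/64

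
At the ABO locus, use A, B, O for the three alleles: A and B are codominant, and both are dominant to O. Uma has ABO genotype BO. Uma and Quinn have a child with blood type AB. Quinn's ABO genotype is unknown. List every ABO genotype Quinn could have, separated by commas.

AA, AB, AO

For each candidate genotype of Quinn, check whether crossing it with BO can produce every observed child phenotype.
  AA → possible child types {A, AB} ✓
  AB → possible child types {A, B, AB} ✓
  AO → possible child types {O, A, B, AB} ✓
  BB → possible child types {B} ✗
  BO → possible child types {O, B} ✗
  OO → possible child types {O, B} ✗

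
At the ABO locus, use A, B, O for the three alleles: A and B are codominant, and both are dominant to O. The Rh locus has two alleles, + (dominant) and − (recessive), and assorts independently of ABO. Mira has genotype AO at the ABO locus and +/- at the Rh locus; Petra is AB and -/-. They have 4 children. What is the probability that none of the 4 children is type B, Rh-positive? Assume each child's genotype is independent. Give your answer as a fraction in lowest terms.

ABO cross AO × AB → 1/2 A, 1/4 B, 1/4 AB.
Rh cross +/- × -/- → 1/2 Rh+, 1/2 Rh-; so P(type B, Rh-positive) = 1/4 × 1/2 = 1/8 per child.
P(not type B, Rh-positive) = 7/8 for one child; (7/8)^4 = 2401/4096.

2401/4096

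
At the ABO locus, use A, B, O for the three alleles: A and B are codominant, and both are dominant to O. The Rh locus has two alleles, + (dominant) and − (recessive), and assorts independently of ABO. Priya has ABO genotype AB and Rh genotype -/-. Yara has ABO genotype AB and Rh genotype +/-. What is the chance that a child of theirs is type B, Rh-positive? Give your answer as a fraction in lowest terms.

ABO cross AB × AB → offspring phenotypes: 1/4 A, 1/4 B, 1/2 AB.
Rh cross -/- × +/- → 1/2 Rh+, 1/2 Rh-.
Independent loci: P(type B, Rh-positive) = 1/4 × 1/2 = 1/8.

1/8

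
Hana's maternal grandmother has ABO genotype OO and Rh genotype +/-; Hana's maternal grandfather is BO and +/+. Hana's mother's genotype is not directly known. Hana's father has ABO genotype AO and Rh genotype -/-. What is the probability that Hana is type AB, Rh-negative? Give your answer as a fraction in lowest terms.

1/32

Hana's mother's ABO genotype from OO × BO: 1/2 BO, 1/2 OO.
Crossing each possibility with the father AO and summing P(type AB): 1/2·1/4 + 1/2·0 = 1/8.
Similarly for Rh via the mother's Rh distribution: P(Rh-) = 1/4.
Independent loci: 1/8 × 1/4 = 1/32.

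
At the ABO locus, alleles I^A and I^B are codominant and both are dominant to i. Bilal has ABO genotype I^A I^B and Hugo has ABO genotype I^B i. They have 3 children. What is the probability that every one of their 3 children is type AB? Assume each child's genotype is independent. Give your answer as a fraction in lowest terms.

1/64

ABO cross I^A I^B × I^B i → 1/4 A, 1/2 B, 1/4 AB.
So P(type AB) = 1/4 per child.
All 3 independent: (1/4)^3 = 1/64.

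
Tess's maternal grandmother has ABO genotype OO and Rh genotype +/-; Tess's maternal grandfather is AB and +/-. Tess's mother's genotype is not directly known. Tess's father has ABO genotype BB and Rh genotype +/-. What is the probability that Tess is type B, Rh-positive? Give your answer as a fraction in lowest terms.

9/16

Tess's mother's ABO genotype from OO × AB: 1/2 AO, 1/2 BO.
Crossing each possibility with the father BB and summing P(type B): 1/2·1/2 + 1/2·1 = 3/4.
Similarly for Rh via the mother's Rh distribution: P(Rh+) = 3/4.
Independent loci: 3/4 × 3/4 = 9/16.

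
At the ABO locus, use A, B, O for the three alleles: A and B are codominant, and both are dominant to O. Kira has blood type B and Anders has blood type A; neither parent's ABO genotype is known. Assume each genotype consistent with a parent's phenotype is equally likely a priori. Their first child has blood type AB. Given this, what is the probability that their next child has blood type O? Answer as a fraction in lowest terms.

1/36

Possible genotypes: Kira ∈ {BB, BO}; Anders ∈ {AA, AO}.
Weight each parental genotype pair by prior × P(type-AB child):
  BB × AA: posterior weight 4/9; P(next child type O) = 0.
  BB × AO: posterior weight 2/9; P(next child type O) = 0.
  BO × AA: posterior weight 2/9; P(next child type O) = 0.
  BO × AO: posterior weight 1/9; P(next child type O) = 1/4.
Weighted sum = 1/36.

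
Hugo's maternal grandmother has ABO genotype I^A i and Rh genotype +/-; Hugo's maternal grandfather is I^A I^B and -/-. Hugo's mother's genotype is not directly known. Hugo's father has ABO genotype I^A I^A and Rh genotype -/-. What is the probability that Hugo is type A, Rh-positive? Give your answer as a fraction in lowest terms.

3/16

Hugo's mother's ABO genotype from I^A i × I^A I^B: 1/4 I^A I^A, 1/4 I^A I^B, 1/4 I^A i, 1/4 I^B i.
Crossing each possibility with the father I^A I^A and summing P(type A): 1/4·1 + 1/4·1/2 + 1/4·1 + 1/4·1/2 = 3/4.
Similarly for Rh via the mother's Rh distribution: P(Rh+) = 1/4.
Independent loci: 3/4 × 1/4 = 3/16.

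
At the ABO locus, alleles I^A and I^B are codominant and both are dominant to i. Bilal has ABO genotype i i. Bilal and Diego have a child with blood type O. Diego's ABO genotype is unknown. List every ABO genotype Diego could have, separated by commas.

I^A i, I^B i, i i

For each candidate genotype of Diego, check whether crossing it with i i can produce every observed child phenotype.
  I^A I^A → possible child types {A} ✗
  I^A I^B → possible child types {A, B} ✗
  I^A i → possible child types {O, A} ✓
  I^B I^B → possible child types {B} ✗
  I^B i → possible child types {O, B} ✓
  i i → possible child types {O} ✓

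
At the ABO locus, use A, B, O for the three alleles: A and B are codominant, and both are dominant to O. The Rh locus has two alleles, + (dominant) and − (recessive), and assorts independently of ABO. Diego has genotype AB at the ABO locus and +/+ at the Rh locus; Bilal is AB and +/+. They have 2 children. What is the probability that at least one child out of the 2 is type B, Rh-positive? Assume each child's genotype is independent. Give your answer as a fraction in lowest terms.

ABO cross AB × AB → 1/4 A, 1/4 B, 1/2 AB.
Rh cross +/+ × +/+ → 1 Rh+; so P(type B, Rh-positive) = 1/4 × 1 = 1/4 per child.
P(none) = (3/4)^2 = 9/16; P(at least one) = 1 − 9/16 = 7/16.

7/16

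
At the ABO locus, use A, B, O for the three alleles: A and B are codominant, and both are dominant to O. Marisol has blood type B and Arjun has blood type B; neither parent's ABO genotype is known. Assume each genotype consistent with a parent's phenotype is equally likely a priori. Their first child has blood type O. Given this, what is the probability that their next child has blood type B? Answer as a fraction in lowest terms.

3/4

Possible genotypes: Marisol ∈ {BB, BO}; Arjun ∈ {BB, BO}.
Weight each parental genotype pair by prior × P(type-O child):
  BO × BO: posterior weight 1; P(next child type B) = 3/4.
Weighted sum = 3/4.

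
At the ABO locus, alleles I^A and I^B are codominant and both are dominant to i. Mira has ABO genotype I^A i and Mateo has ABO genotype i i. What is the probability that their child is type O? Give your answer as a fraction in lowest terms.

ABO cross I^A i × i i → offspring phenotypes: 1/2 O, 1/2 A.
So P(type O) = 1/2.

1/2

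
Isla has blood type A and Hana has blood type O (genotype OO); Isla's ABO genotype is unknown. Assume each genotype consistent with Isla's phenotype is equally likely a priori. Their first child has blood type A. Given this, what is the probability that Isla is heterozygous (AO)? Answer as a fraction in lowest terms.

Possible genotypes: Isla ∈ {AA, AO}; Hana ∈ {OO}.
Weight each parental genotype pair by prior × P(type-A child):
  AA × OO: posterior weight 2/3.
  AO × OO: posterior weight 1/3.
Sum the posterior weight over pairs where Isla is AO: 1/3.

1/3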